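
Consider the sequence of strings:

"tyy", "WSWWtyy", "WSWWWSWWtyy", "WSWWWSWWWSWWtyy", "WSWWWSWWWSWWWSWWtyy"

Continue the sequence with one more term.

WSWWWSWWWSWWWSWWWSWWtyy

Every step adds WSWW at the front: s(k+1) = WSWW·s(k).
So the next term is WSWW·WSWWWSWWWSWWWSWWtyy.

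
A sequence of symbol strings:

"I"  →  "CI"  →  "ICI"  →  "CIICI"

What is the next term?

ICICIICI

This is a Fibonacci-style word recurrence s(k) = s(k−2)·s(k−1): e.g. I·CI = ICI.
Continuing: ICI · CIICI gives term 5.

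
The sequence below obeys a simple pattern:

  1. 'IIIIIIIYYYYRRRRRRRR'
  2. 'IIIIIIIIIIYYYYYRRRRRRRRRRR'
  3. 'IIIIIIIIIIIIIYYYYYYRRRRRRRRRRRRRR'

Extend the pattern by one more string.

IIIIIIIIIIIIIIIIYYYYYYYRRRRRRRRRRRRRRRRR

The n-th term is 3n+1 I's then n+2 Y's then 3n+2 R's, where the shown terms are n = 2, 3, 4.
At n = 5 the blocks have lengths 16, 7, 17.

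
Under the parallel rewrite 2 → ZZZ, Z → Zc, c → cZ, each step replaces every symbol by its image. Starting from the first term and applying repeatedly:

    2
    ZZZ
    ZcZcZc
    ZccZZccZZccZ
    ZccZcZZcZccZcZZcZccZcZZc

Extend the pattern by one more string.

Rewriting the 24 symbols of ZccZcZZcZccZcZZcZccZcZZc one by one yields Zc cZ cZ Zc cZ Zc Zc cZ Zc cZ cZ Zc cZ Zc Zc cZ Zc cZ cZ Zc cZ Zc Zc cZ; concatenated:

ZccZcZZccZZcZccZZccZcZZccZZcZccZZccZcZZccZZcZccZ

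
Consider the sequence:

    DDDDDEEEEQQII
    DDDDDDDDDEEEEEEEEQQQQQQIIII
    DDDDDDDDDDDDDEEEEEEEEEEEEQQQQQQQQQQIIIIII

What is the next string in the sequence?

DDDDDDDDDDDDDDDDDEEEEEEEEEEEEEEEEQQQQQQQQQQQQQQIIIIIIII

The n-th term is 4n+1 D's then 4n E's then 4n-2 Q's then 2n I's (n = 1, 2, …).
Setting n = 4 gives 17, 16, 14, 8 characters in each block.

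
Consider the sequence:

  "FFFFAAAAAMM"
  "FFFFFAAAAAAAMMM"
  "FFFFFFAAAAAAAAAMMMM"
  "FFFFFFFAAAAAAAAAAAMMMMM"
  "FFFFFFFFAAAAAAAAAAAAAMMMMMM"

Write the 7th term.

Term n consists of n+3 F's, followed by 2n+3 A's, followed by n+1 M's (n = 1, 2, …).
For term 7, n = 7, so the run lengths are 10, 17, 8.

FFFFFFFFFFAAAAAAAAAAAAAAAAAMMMMMMMM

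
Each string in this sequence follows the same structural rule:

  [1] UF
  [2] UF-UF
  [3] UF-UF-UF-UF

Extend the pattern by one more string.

UF-UF-UF-UF-UF-UF-UF-UF

s(k+1) = s(k)·-·s(k) — each term doubles the last with '-' between the halves.
So the next term is two copies of UF-UF-UF-UF with '-' between the halves.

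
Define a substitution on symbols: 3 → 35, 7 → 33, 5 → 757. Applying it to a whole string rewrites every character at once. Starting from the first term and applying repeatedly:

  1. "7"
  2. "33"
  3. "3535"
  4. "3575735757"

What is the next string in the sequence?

Apply φ to 3575735757 symbol by symbol: 3→35, 5→757, 7→33, 5→757, 7→33, 3→35, 5→757, 7→33, 5→757, 7→33; joined: 35 757 33 757 33 35 757 33 757 33.

357573375733357573375733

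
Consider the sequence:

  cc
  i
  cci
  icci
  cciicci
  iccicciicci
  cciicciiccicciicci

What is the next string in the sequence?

From term 3 onward, concatenate the second-to-last term with the last: cc·i = cci, i·cci = icci, …
The next term joins iccicciicci and cciicciiccicciicci.

iccicciiccicciicciiccicciicci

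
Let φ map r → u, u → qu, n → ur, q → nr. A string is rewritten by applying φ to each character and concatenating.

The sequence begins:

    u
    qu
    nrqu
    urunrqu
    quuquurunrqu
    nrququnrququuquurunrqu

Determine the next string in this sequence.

Replace each of the 22 characters of nrququnrququuquurunrqu in place — ur u nr qu nr qu ur u nr qu nr qu qu nr qu qu u qu ur u nr qu — and concatenate.

urunrqunrquurunrqunrququnrququuquurunrqu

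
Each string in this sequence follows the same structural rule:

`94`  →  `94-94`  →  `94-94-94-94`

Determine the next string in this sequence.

s(k+1) = s(k)·-·s(k) — each term doubles the last with '-' between the halves.
So the next term is two copies of 94-94-94-94 with '-' between the halves.

94-94-94-94-94-94-94-94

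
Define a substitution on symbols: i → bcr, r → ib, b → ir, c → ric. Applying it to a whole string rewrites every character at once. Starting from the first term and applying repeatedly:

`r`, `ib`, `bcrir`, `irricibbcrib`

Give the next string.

bcribibbcrricbcririrricibbcrir

Rewriting each symbol of irricibbcrib: i→bcr, r→ib, r→ib, i→bcr, c→ric, i→bcr, b→ir, b→ir, c→ric, r→ib, i→bcr, b→ir, which concatenates to bcr ib ib bcr ric bcr ir ir ric ib bcr ir.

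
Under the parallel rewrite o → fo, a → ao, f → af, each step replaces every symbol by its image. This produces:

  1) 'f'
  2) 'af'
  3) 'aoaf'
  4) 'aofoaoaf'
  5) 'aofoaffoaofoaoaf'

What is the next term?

Rewriting the 16 symbols of aofoaffoaofoaoaf one by one yields ao fo af fo ao af af fo ao fo af fo ao fo ao af; concatenated:

aofoaffoaoafaffoaofoaffoaofoaoaf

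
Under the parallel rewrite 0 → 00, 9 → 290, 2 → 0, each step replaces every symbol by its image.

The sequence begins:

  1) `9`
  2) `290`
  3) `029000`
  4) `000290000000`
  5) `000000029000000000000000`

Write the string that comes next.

Applying the rule to each of the 24 symbols of 000000029000000000000000 gives the pieces 00 00 00 00 00 00 00 0 290 00 00 00 00 00 00 00 00 00 00 00 00 00 00 00, which concatenate to the answer.

000000000000000290000000000000000000000000000000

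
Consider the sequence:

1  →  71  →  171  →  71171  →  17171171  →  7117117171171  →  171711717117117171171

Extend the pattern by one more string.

7117117171171171711717117117171171

This is a Fibonacci-style word recurrence s(k) = s(k−2)·s(k−1): e.g. 1·71 = 171.
Continuing: 7117117171171 · 171711717117117171171 gives term 8.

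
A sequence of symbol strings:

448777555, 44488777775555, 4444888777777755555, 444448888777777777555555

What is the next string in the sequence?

The n-th term is n+1 4's then n 8's then 2n+1 7's then n+2 5's (n = 1, 2, …).
At n = 5 the blocks have lengths 6, 5, 11, 7.

44444488888777777777775555555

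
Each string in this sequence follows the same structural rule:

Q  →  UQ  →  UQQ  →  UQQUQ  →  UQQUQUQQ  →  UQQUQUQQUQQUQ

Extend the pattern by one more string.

UQQUQUQQUQQUQUQQUQUQQ

This is a Fibonacci-style word recurrence s(k) = s(k−1)·s(k−2): e.g. UQ·Q = UQQ.
So term 7 is UQQUQUQQUQQUQ·UQQUQUQQ.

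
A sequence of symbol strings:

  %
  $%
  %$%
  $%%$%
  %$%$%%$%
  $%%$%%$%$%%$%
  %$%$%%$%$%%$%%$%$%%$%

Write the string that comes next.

This is a Fibonacci-style word recurrence s(k) = s(k−2)·s(k−1): e.g. %·$% = %$%.
So term 8 is $%%$%%$%$%%$%·%$%$%%$%$%%$%%$%$%%$%.

$%%$%%$%$%%$%%$%$%%$%$%%$%%$%$%%$%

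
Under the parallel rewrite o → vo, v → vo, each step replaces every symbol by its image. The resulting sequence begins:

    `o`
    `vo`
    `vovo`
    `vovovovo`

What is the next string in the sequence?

vovovovovovovovo

Rewriting each symbol of vovovovo: v→vo, o→vo, v→vo, o→vo, v→vo, o→vo, v→vo, o→vo, which concatenates to vo vo vo vo vo vo vo vo.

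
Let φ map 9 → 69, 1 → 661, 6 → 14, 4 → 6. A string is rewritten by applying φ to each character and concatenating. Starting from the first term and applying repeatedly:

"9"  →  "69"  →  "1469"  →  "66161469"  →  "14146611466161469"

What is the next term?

Replace each of the 17 characters of 14146611466161469 in place — 661 6 661 6 14 14 661 661 6 14 14 661 14 661 6 14 69 — and concatenate.

661666161414661661614146611466161469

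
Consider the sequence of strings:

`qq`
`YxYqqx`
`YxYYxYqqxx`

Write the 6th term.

YxYYxYYxYYxYYxYqqxxxxx

s(k+1) = YxY·s(k)·x, so each term gains YxY as a prefix and x as a suffix.
From YxYYxYqqxx, 3 further steps: YxYYxYqqxx → YxYYxYYxYqqxxx → YxYYxYYxYYxYqqxxxx → (answer).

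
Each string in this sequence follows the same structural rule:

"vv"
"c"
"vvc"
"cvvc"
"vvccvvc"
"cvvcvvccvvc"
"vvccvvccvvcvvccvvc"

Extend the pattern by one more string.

This is a Fibonacci-style word recurrence s(k) = s(k−2)·s(k−1): e.g. vv·c = vvc.
So term 8 is cvvcvvccvvc·vvccvvccvvcvvccvvc.

cvvcvvccvvcvvccvvccvvcvvccvvc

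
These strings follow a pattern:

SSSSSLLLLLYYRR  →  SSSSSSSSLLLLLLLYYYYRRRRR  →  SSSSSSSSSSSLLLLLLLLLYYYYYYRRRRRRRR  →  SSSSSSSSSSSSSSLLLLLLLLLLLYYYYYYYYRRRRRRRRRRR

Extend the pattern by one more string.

Term n consists of 3n+2 S's, followed by 2n+3 L's, followed by 2n Y's, followed by 3n-1 R's (n = 1, 2, …).
For the next term, n = 5, so the run lengths are 17, 13, 10, 14.

SSSSSSSSSSSSSSSSSLLLLLLLLLLLLLYYYYYYYYYYRRRRRRRRRRRRRR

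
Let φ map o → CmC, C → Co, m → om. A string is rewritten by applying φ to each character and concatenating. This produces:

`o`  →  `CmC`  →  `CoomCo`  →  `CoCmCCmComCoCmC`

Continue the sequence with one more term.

Applying the rule to each of the 15 symbols of CoCmCCmComCoCmC gives the pieces Co CmC Co om Co Co om Co CmC om Co CmC Co om Co, which concatenate to the answer.

CoCmCCoomCoCoomCoCmComCoCmCCoomCo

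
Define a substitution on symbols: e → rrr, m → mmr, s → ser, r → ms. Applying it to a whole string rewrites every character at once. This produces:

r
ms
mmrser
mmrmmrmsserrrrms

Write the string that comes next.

φ(mmrmmrmsserrrrms) expands symbol-by-symbol to mmr mmr ms mmr mmr ms mmr ser ser rrr ms ms ms ms mmr ser; joining the 16 pieces gives the next term.

mmrmmrmsmmrmmrmsmmrserserrrrmsmsmsmsmmrser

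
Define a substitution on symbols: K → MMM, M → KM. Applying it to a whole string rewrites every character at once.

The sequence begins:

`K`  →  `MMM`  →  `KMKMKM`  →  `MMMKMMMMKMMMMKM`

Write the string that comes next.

Rewriting the 15 symbols of MMMKMMMMKMMMMKM one by one yields KM KM KM MMM KM KM KM KM MMM KM KM KM KM MMM KM; concatenated:

KMKMKMMMMKMKMKMKMMMMKMKMKMKMMMMKM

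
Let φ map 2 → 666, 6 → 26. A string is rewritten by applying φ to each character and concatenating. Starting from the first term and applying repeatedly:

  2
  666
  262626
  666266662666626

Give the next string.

262626666262626266662626262666626

φ(666266662666626) expands symbol-by-symbol to 26 26 26 666 26 26 26 26 666 26 26 26 26 666 26; joining the 15 pieces gives the next term.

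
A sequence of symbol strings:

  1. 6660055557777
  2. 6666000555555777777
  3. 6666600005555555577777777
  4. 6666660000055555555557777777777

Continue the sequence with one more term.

Reading off run lengths: 6 runs 3, 4, 5, 6; 0 runs 2, 3, 4, 5; 5 runs 4, 6, 8, 10; 7 runs 4, 6, 8, 10 — each is linear in n (n = 1, 2, …).
Setting n = 5 gives 7, 6, 12, 12 characters in each block.

6666666000000555555555555777777777777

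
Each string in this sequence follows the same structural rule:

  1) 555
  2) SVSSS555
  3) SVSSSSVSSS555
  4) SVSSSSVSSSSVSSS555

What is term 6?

Each term is the previous one with SVSSS prepended.
From SVSSSSVSSSSVSSS555, 2 further steps: SVSSSSVSSSSVSSS555 → SVSSSSVSSSSVSSSSVSSS555 → (answer).

SVSSSSVSSSSVSSSSVSSSSVSSS555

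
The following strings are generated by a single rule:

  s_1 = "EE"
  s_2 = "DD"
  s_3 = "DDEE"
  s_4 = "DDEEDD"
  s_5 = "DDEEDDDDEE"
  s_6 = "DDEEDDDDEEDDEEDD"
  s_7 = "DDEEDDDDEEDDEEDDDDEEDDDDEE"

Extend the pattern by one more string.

From term 3 onward, concatenate the last term with the second-to-last: DD·EE = DDEE, DDEE·DD = DDEEDD, …
So term 8 is DDEEDDDDEEDDEEDDDDEEDDDDEE·DDEEDDDDEEDDEEDD.

DDEEDDDDEEDDEEDDDDEEDDDDEEDDEEDDDDEEDDEEDD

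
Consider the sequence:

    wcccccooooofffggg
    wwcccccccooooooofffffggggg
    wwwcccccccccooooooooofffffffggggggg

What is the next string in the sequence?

Reading off run lengths: w runs 1, 2, 3; c runs 5, 7, 9; o runs 5, 7, 9; f runs 3, 5, 7; g runs 3, 5, 7 — each is linear in n, where the shown terms are n = 2, 3, 4.
Setting n = 5 gives 4, 11, 11, 9, 9 characters in each block.

wwwwcccccccccccooooooooooofffffffffggggggggg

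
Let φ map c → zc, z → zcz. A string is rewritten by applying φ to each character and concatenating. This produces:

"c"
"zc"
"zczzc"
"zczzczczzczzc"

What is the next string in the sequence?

Rewriting the 13 symbols of zczzczczzczzc one by one yields zcz zc zcz zcz zc zcz zc zcz zcz zc zcz zcz zc; concatenated:

zczzczczzczzczczzczczzczzczczzczzc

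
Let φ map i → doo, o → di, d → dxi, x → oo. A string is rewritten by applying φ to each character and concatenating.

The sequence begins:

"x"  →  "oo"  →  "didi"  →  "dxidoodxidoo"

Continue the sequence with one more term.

dxioodoodxidididxioodoodxididi

Rewriting each symbol of dxidoodxidoo: d→dxi, x→oo, i→doo, d→dxi, o→di, o→di, d→dxi, x→oo, i→doo, d→dxi, o→di, o→di, which concatenates to dxi oo doo dxi di di dxi oo doo dxi di di.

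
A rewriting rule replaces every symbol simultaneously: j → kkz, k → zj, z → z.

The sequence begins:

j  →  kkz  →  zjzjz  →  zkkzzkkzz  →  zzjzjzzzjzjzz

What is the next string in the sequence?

Applying the rule to each of the 13 symbols of zzjzjzzzjzjzz gives the pieces z z kkz z kkz z z z kkz z kkz z z, which concatenate to the answer.

zzkkzzkkzzzzkkzzkkzzz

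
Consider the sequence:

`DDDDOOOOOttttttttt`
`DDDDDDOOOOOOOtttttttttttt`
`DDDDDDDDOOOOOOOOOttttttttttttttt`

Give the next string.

DDDDDDDDDDOOOOOOOOOOOtttttttttttttttttt

Reading off run lengths: D runs 4, 6, 8; O runs 5, 7, 9; t runs 9, 12, 15 — each is linear in n, where the shown terms are n = 3, 4, 5.
At n = 6 the blocks have lengths 10, 11, 18.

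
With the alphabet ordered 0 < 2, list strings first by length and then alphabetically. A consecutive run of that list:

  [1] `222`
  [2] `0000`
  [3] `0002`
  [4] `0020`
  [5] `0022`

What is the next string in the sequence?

0200

Treat 0022 as a base-2 numeral over the given alphabet and add one, carrying through any trailing 2's.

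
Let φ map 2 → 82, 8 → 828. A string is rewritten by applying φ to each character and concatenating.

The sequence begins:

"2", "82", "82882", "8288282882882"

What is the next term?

8288282882882828828288288282882882

Applying the rule to each of the 13 symbols of 8288282882882 gives the pieces 828 82 828 828 82 828 82 828 828 82 828 828 82, which concatenate to the answer.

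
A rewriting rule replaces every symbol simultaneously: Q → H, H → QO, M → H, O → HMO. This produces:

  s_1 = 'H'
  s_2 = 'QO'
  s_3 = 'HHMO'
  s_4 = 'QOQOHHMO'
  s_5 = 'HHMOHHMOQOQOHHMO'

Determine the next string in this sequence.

QOQOHHMOQOQOHHMOHHMOHHMOQOQOHHMO

Applying the rule to each of the 16 symbols of HHMOHHMOQOQOHHMO gives the pieces QO QO H HMO QO QO H HMO H HMO H HMO QO QO H HMO, which concatenate to the answer.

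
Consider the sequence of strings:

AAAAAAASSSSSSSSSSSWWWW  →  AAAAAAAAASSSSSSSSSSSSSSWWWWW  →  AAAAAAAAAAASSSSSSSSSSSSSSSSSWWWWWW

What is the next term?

The n-th term is 2n+1 A's then 3n+2 S's then n+1 W's, where the shown terms are n = 3, 4, 5.
Setting n = 6 gives 13, 20, 7 characters in each block.

AAAAAAAAAAAAASSSSSSSSSSSSSSSSSSSSWWWWWWW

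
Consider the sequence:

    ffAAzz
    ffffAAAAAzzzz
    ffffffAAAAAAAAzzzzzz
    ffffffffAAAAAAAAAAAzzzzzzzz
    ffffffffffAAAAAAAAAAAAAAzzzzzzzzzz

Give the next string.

Reading off run lengths: f runs 2, 4, 6, 8, 10; A runs 2, 5, 8, 11, 14; z runs 2, 4, 6, 8, 10 — each is linear in n (n = 1, 2, …).
Setting n = 6 gives 12, 17, 12 characters in each block.

ffffffffffffAAAAAAAAAAAAAAAAAzzzzzzzzzzzz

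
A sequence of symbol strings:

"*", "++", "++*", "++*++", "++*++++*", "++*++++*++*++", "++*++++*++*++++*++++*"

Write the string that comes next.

This is a Fibonacci-style word recurrence s(k) = s(k−1)·s(k−2): e.g. ++·* = ++*.
So term 8 is ++*++++*++*++++*++++*·++*++++*++*++.

++*++++*++*++++*++++*++*++++*++*++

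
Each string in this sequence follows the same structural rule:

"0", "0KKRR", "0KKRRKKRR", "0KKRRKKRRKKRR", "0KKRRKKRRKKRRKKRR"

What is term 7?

Every step adds KKRR to the end: s(k+1) = s(k)·KKRR.
From 0KKRRKKRRKKRRKKRR, 2 further steps: 0KKRRKKRRKKRRKKRR → 0KKRRKKRRKKRRKKRRKKRR → (answer).

0KKRRKKRRKKRRKKRRKKRRKKRR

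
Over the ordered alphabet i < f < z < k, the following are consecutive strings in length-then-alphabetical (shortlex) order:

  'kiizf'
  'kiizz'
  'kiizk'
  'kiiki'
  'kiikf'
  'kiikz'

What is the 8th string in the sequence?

kifii

Stepping forward 2 times from kiikz: kiikz → kiikk, then the target.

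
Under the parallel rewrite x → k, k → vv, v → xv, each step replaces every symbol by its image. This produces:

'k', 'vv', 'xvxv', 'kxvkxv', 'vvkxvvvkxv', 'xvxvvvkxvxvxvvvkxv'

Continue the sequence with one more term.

kxvkxvxvxvvvkxvkxvkxvxvxvvvkxv

φ(xvxvvvkxvxvxvvvkxv) expands symbol-by-symbol to k xv k xv xv xv vv k xv k xv k xv xv xv vv k xv; joining the 18 pieces gives the next term.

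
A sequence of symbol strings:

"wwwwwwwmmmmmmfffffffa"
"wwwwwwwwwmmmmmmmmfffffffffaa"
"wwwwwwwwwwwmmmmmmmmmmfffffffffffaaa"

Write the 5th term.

wwwwwwwwwwwwwwwmmmmmmmmmmmmmmfffffffffffffffaaaaa

Reading off run lengths: w runs 7, 9, 11; m runs 6, 8, 10; f runs 7, 9, 11; a runs 1, 2, 3 — each is linear in n, where the shown terms are n = 2, 3, 4.
For term 5, n = 6, so the run lengths are 15, 14, 15, 5.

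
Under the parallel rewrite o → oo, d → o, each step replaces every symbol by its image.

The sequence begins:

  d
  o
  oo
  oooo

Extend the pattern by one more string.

oooooooo

Rewriting each symbol of oooo: o→oo, o→oo, o→oo, o→oo, which concatenates to oo oo oo oo.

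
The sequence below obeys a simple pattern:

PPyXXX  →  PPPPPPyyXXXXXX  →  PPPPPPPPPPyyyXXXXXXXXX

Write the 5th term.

PPPPPPPPPPPPPPPPPPyyyyyXXXXXXXXXXXXXXX

The n-th term is 4n-2 P's then n y's then 3n X's (n = 1, 2, …).
At n = 5 the blocks have lengths 18, 5, 15.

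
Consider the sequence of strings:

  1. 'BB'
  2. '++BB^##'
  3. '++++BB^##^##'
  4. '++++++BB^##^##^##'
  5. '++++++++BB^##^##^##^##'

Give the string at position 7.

Each term wraps the previous one in ++ on the left and ^## on the right.
From ++++++++BB^##^##^##^##, 2 further steps: ++++++++BB^##^##^##^## → ++++++++++BB^##^##^##^##^## → (answer).

++++++++++++BB^##^##^##^##^##^##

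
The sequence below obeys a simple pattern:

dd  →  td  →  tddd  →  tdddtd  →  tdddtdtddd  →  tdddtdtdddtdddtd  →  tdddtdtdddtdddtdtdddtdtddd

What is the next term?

Each term (from the third on) is the previous term followed by the one before it: term 3 = td·dd = tddd.
So term 8 is tdddtdtdddtdddtdtdddtdtddd·tdddtdtdddtdddtd.

tdddtdtdddtdddtdtdddtdtdddtdddtdtdddtdddtd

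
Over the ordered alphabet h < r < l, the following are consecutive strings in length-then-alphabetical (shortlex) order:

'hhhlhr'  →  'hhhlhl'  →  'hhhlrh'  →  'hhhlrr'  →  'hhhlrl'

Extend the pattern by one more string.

The successor of hhhlrl increments the rightmost position that isn't already l and resets every position after it to h.

hhhllh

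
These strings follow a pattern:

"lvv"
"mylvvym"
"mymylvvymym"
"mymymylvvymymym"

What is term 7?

Each term wraps the previous one in my on the left and ym on the right.
From mymymylvvymymym, 3 further steps: mymymylvvymymym → mymymymylvvymymymym → mymymymymylvvymymymymym → (answer).

mymymymymymylvvymymymymymym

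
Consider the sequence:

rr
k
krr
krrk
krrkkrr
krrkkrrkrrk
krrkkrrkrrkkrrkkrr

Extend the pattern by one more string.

krrkkrrkrrkkrrkkrrkrrkkrrkrrk

From term 3 onward, concatenate the last term with the second-to-last: k·rr = krr, krr·k = krrk, …
The next term joins krrkkrrkrrkkrrkkrr and krrkkrrkrrk.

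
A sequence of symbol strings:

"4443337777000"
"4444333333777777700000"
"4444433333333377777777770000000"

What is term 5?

4444444333333333333333777777777777777700000000000

Term n consists of n+2 4's, followed by 3n 3's, followed by 3n+1 7's, followed by 2n+1 0's (n = 1, 2, …).
For term 5, n = 5, so the run lengths are 7, 15, 16, 11.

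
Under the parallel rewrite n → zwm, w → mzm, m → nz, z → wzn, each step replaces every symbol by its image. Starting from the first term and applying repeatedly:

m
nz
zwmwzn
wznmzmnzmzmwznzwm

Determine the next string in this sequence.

Replace each of the 17 characters of wznmzmnzmzmwznzwm in place — mzm wzn zwm nz wzn nz zwm wzn nz wzn nz mzm wzn zwm wzn mzm nz — and concatenate.

mzmwznzwmnzwznnzzwmwznnzwznnzmzmwznzwmwznmzmnz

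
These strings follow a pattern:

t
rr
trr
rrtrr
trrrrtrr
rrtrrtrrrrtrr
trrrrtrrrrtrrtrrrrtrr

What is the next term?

From term 3 onward, concatenate the second-to-last term with the last: t·rr = trr, rr·trr = rrtrr, …
The next term joins rrtrrtrrrrtrr and trrrrtrrrrtrrtrrrrtrr.

rrtrrtrrrrtrrtrrrrtrrrrtrrtrrrrtrr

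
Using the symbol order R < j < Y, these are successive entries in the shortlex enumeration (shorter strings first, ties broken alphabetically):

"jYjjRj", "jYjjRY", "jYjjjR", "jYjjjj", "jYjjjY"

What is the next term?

jYjjYR

Find the rightmost character of jYjjjY below Y, bump it to the next letter, and reset everything to its right to R.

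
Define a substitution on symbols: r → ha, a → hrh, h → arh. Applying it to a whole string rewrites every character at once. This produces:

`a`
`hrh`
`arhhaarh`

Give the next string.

Apply φ to arhhaarh symbol by symbol: a→hrh, r→ha, h→arh, h→arh, a→hrh, a→hrh, r→ha, h→arh; joined: hrh ha arh arh hrh hrh ha arh.

hrhhaarharhhrhhrhhaarh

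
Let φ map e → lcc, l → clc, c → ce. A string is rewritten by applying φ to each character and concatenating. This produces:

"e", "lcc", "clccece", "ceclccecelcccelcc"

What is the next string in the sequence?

φ(ceclccecelcccelcc) expands symbol-by-symbol to ce lcc ce clc ce ce lcc ce lcc clc ce ce ce lcc clc ce ce; joining the 17 pieces gives the next term.

celccceclccecelcccelccclccececelccclccece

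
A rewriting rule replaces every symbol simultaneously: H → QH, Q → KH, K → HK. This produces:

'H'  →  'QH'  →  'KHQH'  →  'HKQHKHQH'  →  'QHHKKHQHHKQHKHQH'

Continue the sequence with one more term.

KHQHQHHKHKQHKHQHQHHKKHQHHKQHKHQH

Applying the rule to each of the 16 symbols of QHHKKHQHHKQHKHQH gives the pieces KH QH QH HK HK QH KH QH QH HK KH QH HK QH KH QH, which concatenate to the answer.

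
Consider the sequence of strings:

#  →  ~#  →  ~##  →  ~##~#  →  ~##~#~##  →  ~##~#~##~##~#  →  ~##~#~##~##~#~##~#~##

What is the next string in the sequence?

From term 3 onward, concatenate the last term with the second-to-last: ~#·# = ~##, ~##·~# = ~##~#, …
So term 8 is ~##~#~##~##~#~##~#~##·~##~#~##~##~#.

~##~#~##~##~#~##~#~##~##~#~##~##~#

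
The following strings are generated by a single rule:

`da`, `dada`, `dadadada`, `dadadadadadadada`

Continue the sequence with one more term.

Every step duplicates the string.
Doubling dadadadadadadada:

dadadadadadadadadadadadadadadada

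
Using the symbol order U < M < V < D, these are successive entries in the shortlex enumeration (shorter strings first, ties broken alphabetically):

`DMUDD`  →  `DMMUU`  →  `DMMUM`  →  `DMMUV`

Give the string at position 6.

Continuing the enumeration 2 steps past DMMUV: DMMUV → DMMUD → (answer).

DMMMU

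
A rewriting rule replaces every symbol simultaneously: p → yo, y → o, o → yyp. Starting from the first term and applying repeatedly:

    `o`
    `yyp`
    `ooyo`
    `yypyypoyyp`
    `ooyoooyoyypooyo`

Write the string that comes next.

Rewriting the 15 symbols of ooyoooyoyypooyo one by one yields yyp yyp o yyp yyp yyp o yyp o o yo yyp yyp o yyp; concatenated:

yypyypoyypyypyypoyypooyoyypyypoyyp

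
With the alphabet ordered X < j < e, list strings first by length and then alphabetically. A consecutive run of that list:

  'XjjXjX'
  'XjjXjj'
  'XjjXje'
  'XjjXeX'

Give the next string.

XjjXej

The successor of XjjXeX increments the rightmost position that isn't already e and resets every position after it to X.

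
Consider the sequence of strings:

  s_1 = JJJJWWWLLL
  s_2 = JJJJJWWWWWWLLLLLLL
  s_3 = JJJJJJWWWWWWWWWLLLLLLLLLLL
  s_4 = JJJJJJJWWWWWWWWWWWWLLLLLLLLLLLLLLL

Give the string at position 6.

JJJJJJJJJWWWWWWWWWWWWWWWWWWLLLLLLLLLLLLLLLLLLLLLLL

Term n consists of n+3 J's, followed by 3n W's, followed by 4n-1 L's (n = 1, 2, …).
At n = 6 the blocks have lengths 9, 18, 23.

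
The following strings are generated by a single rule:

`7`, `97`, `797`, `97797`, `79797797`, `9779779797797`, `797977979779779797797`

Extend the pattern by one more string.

This is a Fibonacci-style word recurrence s(k) = s(k−2)·s(k−1): e.g. 7·97 = 797.
The next term joins 9779779797797 and 797977979779779797797.

9779779797797797977979779779797797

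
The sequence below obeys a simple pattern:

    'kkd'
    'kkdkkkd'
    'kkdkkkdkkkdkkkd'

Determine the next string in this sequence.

s(k+1) = s(k)·k·s(k) — each term doubles the last with 'k' between the halves.
One more doubling of kkdkkkdkkkdkkkd gives the answer.

kkdkkkdkkkdkkkdkkkdkkkdkkkdkkkd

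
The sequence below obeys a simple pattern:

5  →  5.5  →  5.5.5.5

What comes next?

Each string is two copies of the previous one joined by '.'.
One more doubling of 5.5.5.5 gives the answer.

5.5.5.5.5.5.5.5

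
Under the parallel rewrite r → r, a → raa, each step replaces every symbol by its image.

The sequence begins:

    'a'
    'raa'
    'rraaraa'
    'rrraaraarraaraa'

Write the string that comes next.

rrrraaraarraaraarrraaraarraaraa

φ(rrraaraarraaraa) expands symbol-by-symbol to r r r raa raa r raa raa r r raa raa r raa raa; joining the 15 pieces gives the next term.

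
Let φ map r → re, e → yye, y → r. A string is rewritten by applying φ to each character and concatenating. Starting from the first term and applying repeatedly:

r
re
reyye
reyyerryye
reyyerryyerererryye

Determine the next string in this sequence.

Applying the rule to each of the 19 symbols of reyyerryyerererryye gives the pieces re yye r r yye re re r r yye re yye re yye re re r r yye, which concatenate to the answer.

reyyerryyerererryyereyyereyyerererryye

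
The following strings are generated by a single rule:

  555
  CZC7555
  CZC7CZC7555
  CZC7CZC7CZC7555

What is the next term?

The strings grow by a fixed prefix CZC7 each time.
Applying this once more to CZC7CZC7CZC7555:

CZC7CZC7CZC7CZC7555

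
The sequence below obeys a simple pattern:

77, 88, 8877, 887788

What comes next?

This is a Fibonacci-style word recurrence s(k) = s(k−1)·s(k−2): e.g. 88·77 = 8877.
So term 5 is 887788·8877.

8877888877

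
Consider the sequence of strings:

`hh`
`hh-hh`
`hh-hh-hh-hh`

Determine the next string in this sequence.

hh-hh-hh-hh-hh-hh-hh-hh

Each string is two copies of the previous one joined by '-'.
So the next term is two copies of hh-hh-hh-hh with '-' between the halves.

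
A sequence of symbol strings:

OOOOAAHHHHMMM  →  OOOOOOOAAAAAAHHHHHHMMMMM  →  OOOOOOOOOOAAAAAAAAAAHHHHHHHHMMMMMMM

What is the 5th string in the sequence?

OOOOOOOOOOOOOOOOAAAAAAAAAAAAAAAAAAHHHHHHHHHHHHMMMMMMMMMMM

The n-th term is 3n+1 O's then 4n-2 A's then 2n+2 H's then 2n+1 M's (n = 1, 2, …).
For term 5, n = 5, so the run lengths are 16, 18, 12, 11.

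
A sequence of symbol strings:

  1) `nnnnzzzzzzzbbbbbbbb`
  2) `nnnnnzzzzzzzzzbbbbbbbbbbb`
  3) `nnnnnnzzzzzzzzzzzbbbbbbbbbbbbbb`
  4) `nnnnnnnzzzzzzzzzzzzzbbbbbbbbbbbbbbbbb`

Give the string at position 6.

The n-th term is n+1 n's then 2n+1 z's then 3n-1 b's, where the shown terms are n = 3, 4, 5, 6.
For term 6, n = 8, so the run lengths are 9, 17, 23.

nnnnnnnnnzzzzzzzzzzzzzzzzzbbbbbbbbbbbbbbbbbbbbbbb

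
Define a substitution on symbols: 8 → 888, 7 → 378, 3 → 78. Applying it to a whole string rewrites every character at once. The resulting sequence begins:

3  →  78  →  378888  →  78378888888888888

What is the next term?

φ(78378888888888888) expands symbol-by-symbol to 378 888 78 378 888 888 888 888 888 888 888 888 888 888 888 888 888; joining the 17 pieces gives the next term.

37888878378888888888888888888888888888888888888888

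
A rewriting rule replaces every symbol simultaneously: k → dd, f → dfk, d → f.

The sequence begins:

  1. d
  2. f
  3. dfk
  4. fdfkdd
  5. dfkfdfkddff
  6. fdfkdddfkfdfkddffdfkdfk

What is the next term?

dfkfdfkddfffdfkdddfkfdfkddffdfkdfkfdfkddfdfkdd

Applying the rule to each of the 23 symbols of fdfkdddfkfdfkddffdfkdfk gives the pieces dfk f dfk dd f f f dfk dd dfk f dfk dd f f dfk dfk f dfk dd f dfk dd, which concatenate to the answer.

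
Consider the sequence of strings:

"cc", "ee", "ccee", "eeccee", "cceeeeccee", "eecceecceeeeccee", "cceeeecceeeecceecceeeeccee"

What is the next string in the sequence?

Each term (from the third on) is the two preceding terms concatenated in order: term 3 = cc·ee = ccee.
Continuing: eecceecceeeeccee · cceeeecceeeecceecceeeeccee gives term 8.

eecceecceeeecceecceeeecceeeecceecceeeeccee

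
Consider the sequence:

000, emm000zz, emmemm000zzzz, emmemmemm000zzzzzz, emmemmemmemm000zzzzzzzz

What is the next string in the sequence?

s(k+1) = emm·s(k)·zz, so each term gains emm as a prefix and zz as a suffix.
Applying this once more to emmemmemmemm000zzzzzzzz:

emmemmemmemmemm000zzzzzzzzzz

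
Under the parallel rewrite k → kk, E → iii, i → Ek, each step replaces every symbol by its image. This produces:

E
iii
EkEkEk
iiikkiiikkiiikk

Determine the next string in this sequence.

EkEkEkkkkkEkEkEkkkkkEkEkEkkkkk

φ(iiikkiiikkiiikk) expands symbol-by-symbol to Ek Ek Ek kk kk Ek Ek Ek kk kk Ek Ek Ek kk kk; joining the 15 pieces gives the next term.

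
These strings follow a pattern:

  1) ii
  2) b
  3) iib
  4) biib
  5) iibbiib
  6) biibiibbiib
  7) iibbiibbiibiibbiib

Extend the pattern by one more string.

This is a Fibonacci-style word recurrence s(k) = s(k−2)·s(k−1): e.g. ii·b = iib.
Continuing: biibiibbiib · iibbiibbiibiibbiib gives term 8.

biibiibbiibiibbiibbiibiibbiib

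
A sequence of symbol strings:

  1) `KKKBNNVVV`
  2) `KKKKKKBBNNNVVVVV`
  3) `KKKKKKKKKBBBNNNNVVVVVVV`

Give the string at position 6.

The n-th term is 3n K's then n B's then n+1 N's then 2n+1 V's (n = 1, 2, …).
At n = 6 the blocks have lengths 18, 6, 7, 13.

KKKKKKKKKKKKKKKKKKBBBBBBNNNNNNNVVVVVVVVVVVVV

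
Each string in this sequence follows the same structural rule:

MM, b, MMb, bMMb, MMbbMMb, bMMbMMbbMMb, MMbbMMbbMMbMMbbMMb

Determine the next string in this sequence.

Each term (from the third on) is the two preceding terms concatenated in order: term 3 = MM·b = MMb.
So term 8 is bMMbMMbbMMb·MMbbMMbbMMbMMbbMMb.

bMMbMMbbMMbMMbbMMbbMMbMMbbMMb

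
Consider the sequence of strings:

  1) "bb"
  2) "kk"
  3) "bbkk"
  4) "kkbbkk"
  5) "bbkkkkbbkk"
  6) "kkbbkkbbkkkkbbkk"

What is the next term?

This is a Fibonacci-style word recurrence s(k) = s(k−2)·s(k−1): e.g. bb·kk = bbkk.
Continuing: bbkkkkbbkk · kkbbkkbbkkkkbbkk gives term 7.

bbkkkkbbkkkkbbkkbbkkkkbbkk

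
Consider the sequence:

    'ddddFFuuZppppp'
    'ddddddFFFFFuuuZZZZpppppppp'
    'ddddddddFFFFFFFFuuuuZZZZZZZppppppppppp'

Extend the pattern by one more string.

Reading off run lengths: d runs 4, 6, 8; F runs 2, 5, 8; u runs 2, 3, 4; Z runs 1, 4, 7; p runs 5, 8, 11 — each is linear in n (n = 1, 2, …).
At n = 4 the blocks have lengths 10, 11, 5, 10, 14.

ddddddddddFFFFFFFFFFFuuuuuZZZZZZZZZZpppppppppppppp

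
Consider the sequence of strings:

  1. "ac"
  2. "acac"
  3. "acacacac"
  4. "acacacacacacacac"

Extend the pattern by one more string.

acacacacacacacacacacacacacacacac

Each string is two copies of the previous one concatenated.
So the next term is two copies of acacacacacacacac.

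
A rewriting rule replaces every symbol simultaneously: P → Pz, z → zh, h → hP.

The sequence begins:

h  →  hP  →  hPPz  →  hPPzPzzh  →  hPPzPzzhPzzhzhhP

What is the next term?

Rewriting the 16 symbols of hPPzPzzhPzzhzhhP one by one yields hP Pz Pz zh Pz zh zh hP Pz zh zh hP zh hP hP Pz; concatenated:

hPPzPzzhPzzhzhhPPzzhzhhPzhhPhPPz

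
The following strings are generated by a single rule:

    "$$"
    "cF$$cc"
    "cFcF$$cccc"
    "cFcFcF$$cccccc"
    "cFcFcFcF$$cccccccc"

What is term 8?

Each term wraps the previous one in cF on the left and cc on the right.
From cFcFcFcF$$cccccccc, 3 further steps: cFcFcFcF$$cccccccc → cFcFcFcFcF$$cccccccccc → cFcFcFcFcFcF$$cccccccccccc → (answer).

cFcFcFcFcFcFcF$$cccccccccccccc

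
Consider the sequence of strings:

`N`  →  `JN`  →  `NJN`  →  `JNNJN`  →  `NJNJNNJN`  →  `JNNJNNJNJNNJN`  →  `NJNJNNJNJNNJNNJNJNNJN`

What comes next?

Each term (from the third on) is the two preceding terms concatenated in order: term 3 = N·JN = NJN.
The next term joins JNNJNNJNJNNJN and NJNJNNJNJNNJNNJNJNNJN.

JNNJNNJNJNNJNNJNJNNJNJNNJNNJNJNNJN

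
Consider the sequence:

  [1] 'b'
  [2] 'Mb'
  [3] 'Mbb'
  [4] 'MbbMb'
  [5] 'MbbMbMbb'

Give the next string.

Each term (from the third on) is the previous term followed by the one before it: term 3 = Mb·b = Mbb.
So term 6 is MbbMbMbb·MbbMb.

MbbMbMbbMbbMb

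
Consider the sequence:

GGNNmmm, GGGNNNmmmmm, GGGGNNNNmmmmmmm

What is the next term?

GGGGGNNNNNmmmmmmmmm

Term n consists of n G's, followed by n N's, followed by 2n-1 m's, where the shown terms are n = 2, 3, 4.
For the next term, n = 5, so the run lengths are 5, 5, 9.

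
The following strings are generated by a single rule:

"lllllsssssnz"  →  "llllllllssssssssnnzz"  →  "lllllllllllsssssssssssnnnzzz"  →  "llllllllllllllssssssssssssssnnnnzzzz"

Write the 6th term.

Reading off run lengths: l runs 5, 8, 11, 14; s runs 5, 8, 11, 14; n runs 1, 2, 3, 4; z runs 1, 2, 3, 4 — each is linear in n (n = 1, 2, …).
For term 6, n = 6, so the run lengths are 20, 20, 6, 6.

llllllllllllllllllllssssssssssssssssssssnnnnnnzzzzzz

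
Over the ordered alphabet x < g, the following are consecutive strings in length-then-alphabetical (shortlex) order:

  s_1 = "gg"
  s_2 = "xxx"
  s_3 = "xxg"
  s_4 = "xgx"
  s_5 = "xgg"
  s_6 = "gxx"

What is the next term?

gxg

Treat gxx as a base-2 numeral over the given alphabet and add one, carrying through any trailing g's.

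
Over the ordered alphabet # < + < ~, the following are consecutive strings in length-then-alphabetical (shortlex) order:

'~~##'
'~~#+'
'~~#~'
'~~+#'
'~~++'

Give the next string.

Find the rightmost character of ~~++ below ~, bump it to the next letter, and reset everything to its right to #.

~~+~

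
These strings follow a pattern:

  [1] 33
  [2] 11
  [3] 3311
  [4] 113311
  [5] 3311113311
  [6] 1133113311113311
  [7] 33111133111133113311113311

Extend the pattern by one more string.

113311331111331133111133111133113311113311

From term 3 onward, concatenate the second-to-last term with the last: 33·11 = 3311, 11·3311 = 113311, …
Continuing: 1133113311113311 · 33111133111133113311113311 gives term 8.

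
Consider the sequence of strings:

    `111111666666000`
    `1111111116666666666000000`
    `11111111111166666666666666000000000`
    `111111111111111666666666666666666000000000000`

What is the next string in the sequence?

1111111111111111116666666666666666666666000000000000000

Term n consists of 3n+3 1's, followed by 4n+2 6's, followed by 3n 0's (n = 1, 2, …).
For the next term, n = 5, so the run lengths are 18, 22, 15.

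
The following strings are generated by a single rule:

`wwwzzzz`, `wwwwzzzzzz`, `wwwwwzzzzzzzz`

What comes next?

wwwwwwzzzzzzzzzz

Reading off run lengths: w runs 3, 4, 5; z runs 4, 6, 8 — each is linear in n, where the shown terms are n = 2, 3, 4.
At n = 5 the blocks have lengths 6, 10.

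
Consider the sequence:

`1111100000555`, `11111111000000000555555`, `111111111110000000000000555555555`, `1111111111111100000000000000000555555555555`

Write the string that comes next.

Term n consists of 3n+2 1's, followed by 4n+1 0's, followed by 3n 5's (n = 1, 2, …).
Setting n = 5 gives 17, 21, 15 characters in each block.

11111111111111111000000000000000000000555555555555555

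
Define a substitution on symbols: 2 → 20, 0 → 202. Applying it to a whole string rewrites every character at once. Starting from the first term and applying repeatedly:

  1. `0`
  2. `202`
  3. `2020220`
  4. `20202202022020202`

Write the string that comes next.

20202202022020202202022020202202022020220

Replace each of the 17 characters of 20202202022020202 in place — 20 202 20 202 20 20 202 20 202 20 20 202 20 202 20 202 20 — and concatenate.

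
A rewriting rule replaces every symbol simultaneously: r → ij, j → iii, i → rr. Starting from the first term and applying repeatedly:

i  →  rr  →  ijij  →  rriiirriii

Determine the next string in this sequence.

Expanding rriiirriii: r→ij, r→ij, i→rr, i→rr, i→rr, r→ij, r→ij, i→rr, i→rr, i→rr. Concatenated: ij ij rr rr rr ij ij rr rr rr.

ijijrrrrrrijijrrrrrr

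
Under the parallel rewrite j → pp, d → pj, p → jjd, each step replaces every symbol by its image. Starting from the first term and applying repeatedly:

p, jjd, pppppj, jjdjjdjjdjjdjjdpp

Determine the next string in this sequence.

Applying the rule to each of the 17 symbols of jjdjjdjjdjjdjjdpp gives the pieces pp pp pj pp pp pj pp pp pj pp pp pj pp pp pj jjd jjd, which concatenate to the answer.

pppppjpppppjpppppjpppppjpppppjjjdjjd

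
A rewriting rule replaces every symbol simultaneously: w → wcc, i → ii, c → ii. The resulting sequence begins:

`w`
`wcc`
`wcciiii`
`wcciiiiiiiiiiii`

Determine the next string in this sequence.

Rewriting the 15 symbols of wcciiiiiiiiiiii one by one yields wcc ii ii ii ii ii ii ii ii ii ii ii ii ii ii; concatenated:

wcciiiiiiiiiiiiiiiiiiiiiiiiiiii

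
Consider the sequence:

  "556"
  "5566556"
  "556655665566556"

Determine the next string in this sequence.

Every step duplicates the string with '6' between the halves.
One more doubling of 556655665566556 gives the answer.

5566556655665566556655665566556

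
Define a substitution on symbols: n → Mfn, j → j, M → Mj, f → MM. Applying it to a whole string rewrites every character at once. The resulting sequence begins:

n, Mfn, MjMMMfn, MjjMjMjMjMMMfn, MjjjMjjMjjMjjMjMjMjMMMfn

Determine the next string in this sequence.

MjjjjMjjjMjjjMjjjMjjMjjMjjMjMjMjMMMfn

φ(MjjjMjjMjjMjjMjMjMjMMMfn) expands symbol-by-symbol to Mj j j j Mj j j Mj j j Mj j j Mj j Mj j Mj j Mj Mj Mj MM Mfn; joining the 24 pieces gives the next term.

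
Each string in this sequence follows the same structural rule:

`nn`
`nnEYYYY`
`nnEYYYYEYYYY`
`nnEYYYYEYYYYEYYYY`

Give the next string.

Every step adds EYYYY to the end: s(k+1) = s(k)·EYYYY.
One more step from nnEYYYYEYYYYEYYYY gives the answer.

nnEYYYYEYYYYEYYYYEYYYY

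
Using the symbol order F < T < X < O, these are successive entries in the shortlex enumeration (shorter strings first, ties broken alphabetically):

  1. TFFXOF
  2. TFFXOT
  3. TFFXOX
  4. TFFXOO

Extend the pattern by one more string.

Find the rightmost character of TFFXOO below O, bump it to the next letter, and reset everything to its right to F.

TFFOFF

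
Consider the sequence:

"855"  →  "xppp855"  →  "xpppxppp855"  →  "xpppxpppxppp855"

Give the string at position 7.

The strings grow by a fixed prefix xppp each time.
From xpppxpppxppp855, 3 further steps: xpppxpppxppp855 → xpppxpppxpppxppp855 → xpppxpppxpppxpppxppp855 → (answer).

xpppxpppxpppxpppxpppxppp855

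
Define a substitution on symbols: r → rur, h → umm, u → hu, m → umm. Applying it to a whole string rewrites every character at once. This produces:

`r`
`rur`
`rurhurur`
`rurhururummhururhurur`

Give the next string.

Rewriting the 21 symbols of rurhururummhururhurur one by one yields rur hu rur umm hu rur hu rur hu umm umm umm hu rur hu rur umm hu rur hu rur; concatenated:

rurhururummhururhururhuummummummhururhururummhururhurur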